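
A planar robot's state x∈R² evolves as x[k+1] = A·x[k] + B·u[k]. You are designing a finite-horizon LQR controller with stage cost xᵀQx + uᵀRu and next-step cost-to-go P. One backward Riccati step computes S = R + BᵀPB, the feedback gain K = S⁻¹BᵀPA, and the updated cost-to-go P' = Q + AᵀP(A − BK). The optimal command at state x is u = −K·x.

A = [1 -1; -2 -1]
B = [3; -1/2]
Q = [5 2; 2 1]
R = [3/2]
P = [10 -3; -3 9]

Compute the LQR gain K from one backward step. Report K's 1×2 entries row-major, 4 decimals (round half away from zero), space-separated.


BᵀP = [31.5000 -13.5000]
S = R + BᵀPB = [3/2] + [101.2500] = [102.7500]
BᵀPA = [58.5000 -18.0000]
K = S⁻¹·BᵀPA = [0.5693 -0.1752]
A−BK = [-0.7080 -0.4745; -1.7153 -1.0876]
AᵀP(A−BK) = [24.6934 15.2482; 15.2482 9.8467]
P' = Q + AᵀP(A−BK) = [29.6934 17.2482; 17.2482 10.8467]
tr(P') = 40.5401

0.5693 -0.1752


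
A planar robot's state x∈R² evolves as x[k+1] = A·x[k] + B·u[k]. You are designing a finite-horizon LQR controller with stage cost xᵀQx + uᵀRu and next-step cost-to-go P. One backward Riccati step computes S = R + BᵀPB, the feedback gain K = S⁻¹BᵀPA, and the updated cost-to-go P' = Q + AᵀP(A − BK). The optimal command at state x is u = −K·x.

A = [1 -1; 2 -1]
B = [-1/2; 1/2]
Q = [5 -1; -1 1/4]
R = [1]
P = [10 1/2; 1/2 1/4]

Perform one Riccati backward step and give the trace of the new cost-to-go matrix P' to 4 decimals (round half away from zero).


14.7783

BᵀP = [-4.7500 -0.1250]
S = R + BᵀPB = [1] + [2.3125] = [3.3125]
BᵀPA = [-5.0000 4.8750]
K = S⁻¹·BᵀPA = [-1.5094 1.4717]
A−BK = [0.2453 -0.2642; 2.7547 -1.7358]
AᵀP(A−BK) = [5.4528 -4.6415; -4.6415 4.0755]
P' = Q + AᵀP(A−BK) = [10.4528 -5.6415; -5.6415 4.3255]
tr(P') = 14.7783


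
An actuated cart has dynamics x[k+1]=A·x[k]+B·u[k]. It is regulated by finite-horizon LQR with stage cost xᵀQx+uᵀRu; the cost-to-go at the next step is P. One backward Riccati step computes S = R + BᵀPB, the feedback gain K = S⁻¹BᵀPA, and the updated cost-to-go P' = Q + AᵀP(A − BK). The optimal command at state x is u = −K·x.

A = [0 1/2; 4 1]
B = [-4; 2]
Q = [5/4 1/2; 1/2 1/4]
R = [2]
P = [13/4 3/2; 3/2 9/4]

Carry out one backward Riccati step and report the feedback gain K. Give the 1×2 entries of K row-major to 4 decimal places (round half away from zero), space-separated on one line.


BᵀP = [-10.0000 -1.5000]
S = R + BᵀPB = [2] + [37.0000] = [39.0000]
BᵀPA = [-6.0000 -6.5000]
K = S⁻¹·BᵀPA = [-0.1538 -0.1667]
A−BK = [-0.6154 -0.1667; 4.3077 1.3333]
AᵀP(A−BK) = [35.0769 11.0000; 11.0000 3.4792]
P' = Q + AᵀP(A−BK) = [36.3269 11.5000; 11.5000 3.7292]
tr(P') = 40.0561

-0.1538 -0.1667


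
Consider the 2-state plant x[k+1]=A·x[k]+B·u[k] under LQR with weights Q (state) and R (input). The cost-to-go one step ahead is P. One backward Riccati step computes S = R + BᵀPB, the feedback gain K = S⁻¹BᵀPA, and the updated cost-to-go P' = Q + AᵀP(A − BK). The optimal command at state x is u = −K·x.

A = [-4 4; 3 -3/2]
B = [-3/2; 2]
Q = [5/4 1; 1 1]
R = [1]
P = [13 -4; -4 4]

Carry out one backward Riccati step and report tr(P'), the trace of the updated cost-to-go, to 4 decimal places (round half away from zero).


BᵀP = [-27.5000 14.0000]
S = R + BᵀPB = [1] + [69.2500] = [70.2500]
BᵀPA = [152.0000 -131.0000]
K = S⁻¹·BᵀPA = [2.1637 -1.8648]
A−BK = [-0.7544 1.2028; -1.3274 2.2295]
AᵀP(A−BK) = [11.1174 -14.5552; -14.5552 20.7153]
P' = Q + AᵀP(A−BK) = [12.3674 -13.5552; -13.5552 21.7153]
tr(P') = 34.0827

34.0827


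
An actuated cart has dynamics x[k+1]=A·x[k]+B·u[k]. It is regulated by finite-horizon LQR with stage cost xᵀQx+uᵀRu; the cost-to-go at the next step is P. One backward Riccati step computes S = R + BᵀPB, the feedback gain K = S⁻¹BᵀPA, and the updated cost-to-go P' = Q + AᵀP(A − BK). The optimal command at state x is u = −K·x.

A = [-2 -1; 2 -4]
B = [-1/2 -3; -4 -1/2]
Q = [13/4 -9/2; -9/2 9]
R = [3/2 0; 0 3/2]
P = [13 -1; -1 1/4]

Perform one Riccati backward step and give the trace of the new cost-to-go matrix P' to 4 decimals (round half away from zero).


BᵀP = [-2.5000 -0.5000; -38.5000 2.8750]
S = R + BᵀPB = [3/2 0; 0 3/2] + [3.2500 7.7500; 7.7500 114.0625] = [4.7500 7.7500; 7.7500 115.5625]
BᵀPA = [4.0000 4.5000; 82.7500 27.0000]
K = S⁻¹·BᵀPA = [-0.3663 0.6357; 0.7406 0.1910]
A−BK = [0.0387 -0.1091; 0.9052 -1.3616]
AᵀP(A−BK) = [1.1783 -0.3486; -0.3486 0.9821]
P' = Q + AᵀP(A−BK) = [4.4283 -4.8486; -4.8486 9.9821]
tr(P') = 14.4103

14.4103


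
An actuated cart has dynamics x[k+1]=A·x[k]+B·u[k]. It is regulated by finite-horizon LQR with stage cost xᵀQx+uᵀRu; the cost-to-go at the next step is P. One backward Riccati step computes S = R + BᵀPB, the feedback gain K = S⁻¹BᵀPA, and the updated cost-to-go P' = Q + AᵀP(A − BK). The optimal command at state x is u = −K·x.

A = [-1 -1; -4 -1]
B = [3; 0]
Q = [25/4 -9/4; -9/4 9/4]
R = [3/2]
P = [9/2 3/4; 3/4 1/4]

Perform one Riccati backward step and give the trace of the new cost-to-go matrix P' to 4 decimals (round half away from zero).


BᵀP = [13.5000 2.2500]
S = R + BᵀPB = [3/2] + [40.5000] = [42.0000]
BᵀPA = [-22.5000 -15.7500]
K = S⁻¹·BᵀPA = [-0.5357 -0.3750]
A−BK = [0.6071 0.1250; -4.0000 -1.0000]
AᵀP(A−BK) = [2.4464 0.8125; 0.8125 0.3438]
P' = Q + AᵀP(A−BK) = [8.6964 -1.4375; -1.4375 2.5938]
tr(P') = 11.2902

11.2902


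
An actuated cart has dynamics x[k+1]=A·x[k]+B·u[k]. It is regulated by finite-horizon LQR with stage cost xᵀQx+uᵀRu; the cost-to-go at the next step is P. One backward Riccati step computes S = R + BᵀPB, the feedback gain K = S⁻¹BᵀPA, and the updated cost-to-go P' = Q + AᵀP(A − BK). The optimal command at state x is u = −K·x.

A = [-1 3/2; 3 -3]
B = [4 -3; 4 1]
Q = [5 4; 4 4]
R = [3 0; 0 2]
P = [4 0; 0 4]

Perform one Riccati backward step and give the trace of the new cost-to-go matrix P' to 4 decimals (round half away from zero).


BᵀP = [16.0000 16.0000; -12.0000 4.0000]
S = R + BᵀPB = [3 0; 0 2] + [128.0000 -32.0000; -32.0000 40.0000] = [131.0000 -32.0000; -32.0000 42.0000]
BᵀPA = [32.0000 -24.0000; 24.0000 -30.0000]
K = S⁻¹·BᵀPA = [0.4716 -0.4395; 0.9308 -1.0491]
A−BK = [-0.0942 0.1105; 0.1827 -0.1929]
AᵀP(A−BK) = [2.5690 -2.7575; -2.7575 2.9786]
P' = Q + AᵀP(A−BK) = [7.5690 1.2425; 1.2425 6.9786]
tr(P') = 14.5476

14.5476


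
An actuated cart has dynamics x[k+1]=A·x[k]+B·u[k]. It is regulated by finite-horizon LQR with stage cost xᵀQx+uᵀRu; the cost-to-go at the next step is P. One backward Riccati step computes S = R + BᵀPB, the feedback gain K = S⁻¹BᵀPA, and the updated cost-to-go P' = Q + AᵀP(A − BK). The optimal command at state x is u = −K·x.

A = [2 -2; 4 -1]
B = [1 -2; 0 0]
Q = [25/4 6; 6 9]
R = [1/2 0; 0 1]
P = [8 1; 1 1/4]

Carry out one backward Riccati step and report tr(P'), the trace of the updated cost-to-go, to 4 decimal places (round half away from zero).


19.1327

BᵀP = [8.0000 1.0000; -16.0000 -2.0000]
S = R + BᵀPB = [1/2 0; 0 1] + [8.0000 -16.0000; -16.0000 32.0000] = [8.5000 -16.0000; -16.0000 33.0000]
BᵀPA = [20.0000 -17.0000; -40.0000 34.0000]
K = S⁻¹·BᵀPA = [0.8163 -0.6939; -0.8163 0.6939]
A−BK = [-0.4490 0.0816; 4.0000 -1.0000]
AᵀP(A−BK) = [3.0204 -1.3673; -1.3673 0.8622]
P' = Q + AᵀP(A−BK) = [9.2704 4.6327; 4.6327 9.8622]
tr(P') = 19.1327


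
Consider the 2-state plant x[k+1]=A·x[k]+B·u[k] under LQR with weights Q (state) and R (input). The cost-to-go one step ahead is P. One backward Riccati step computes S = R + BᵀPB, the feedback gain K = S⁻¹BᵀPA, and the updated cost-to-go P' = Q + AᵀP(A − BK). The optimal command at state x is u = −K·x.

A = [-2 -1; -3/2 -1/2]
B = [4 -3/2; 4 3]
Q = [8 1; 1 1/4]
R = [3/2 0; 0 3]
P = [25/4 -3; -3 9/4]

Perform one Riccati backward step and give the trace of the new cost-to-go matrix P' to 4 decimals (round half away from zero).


8.6898

BᵀP = [13.0000 -3.0000; -18.3750 11.2500]
S = R + BᵀPB = [3/2 0; 0 3] + [40.0000 -28.5000; -28.5000 61.3125] = [41.5000 -28.5000; -28.5000 64.3125]
BᵀPA = [-21.5000 -11.5000; 19.8750 12.7500]
K = S⁻¹·BᵀPA = [-0.4396 -0.2026; 0.1142 0.1085]
A−BK = [-0.0701 -0.0268; -0.0841 -0.0149]
AᵀP(A−BK) = [0.3403 0.1755; 0.1755 0.0995]
P' = Q + AᵀP(A−BK) = [8.3403 1.1755; 1.1755 0.3495]
tr(P') = 8.6898


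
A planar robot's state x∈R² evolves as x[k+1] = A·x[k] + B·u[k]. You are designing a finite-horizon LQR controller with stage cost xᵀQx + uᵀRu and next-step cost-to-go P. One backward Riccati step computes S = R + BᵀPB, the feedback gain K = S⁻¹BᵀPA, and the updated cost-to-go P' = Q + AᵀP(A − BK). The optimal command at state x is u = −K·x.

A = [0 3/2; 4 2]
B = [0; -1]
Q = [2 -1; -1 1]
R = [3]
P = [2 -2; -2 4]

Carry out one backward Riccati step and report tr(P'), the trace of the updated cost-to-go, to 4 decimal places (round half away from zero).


BᵀP = [2.0000 -4.0000]
S = R + BᵀPB = [3] + [4.0000] = [7.0000]
BᵀPA = [-16.0000 -5.0000]
K = S⁻¹·BᵀPA = [-2.2857 -0.7143]
A−BK = [0.0000 1.5000; 1.7143 1.2857]
AᵀP(A−BK) = [27.4286 8.5714; 8.5714 4.9286]
P' = Q + AᵀP(A−BK) = [29.4286 7.5714; 7.5714 5.9286]
tr(P') = 35.3571

35.3571


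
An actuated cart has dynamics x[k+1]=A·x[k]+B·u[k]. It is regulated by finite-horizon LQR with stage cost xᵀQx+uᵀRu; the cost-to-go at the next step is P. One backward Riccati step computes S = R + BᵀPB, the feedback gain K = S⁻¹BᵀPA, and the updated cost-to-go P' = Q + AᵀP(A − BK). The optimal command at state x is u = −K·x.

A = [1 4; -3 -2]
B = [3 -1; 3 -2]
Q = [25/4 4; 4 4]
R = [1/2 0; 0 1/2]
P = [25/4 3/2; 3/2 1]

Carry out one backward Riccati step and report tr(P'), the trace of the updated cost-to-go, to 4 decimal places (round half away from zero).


23.5932

BᵀP = [23.2500 7.5000; -9.2500 -3.5000]
S = R + BᵀPB = [1/2 0; 0 1/2] + [92.2500 -38.2500; -38.2500 16.2500] = [92.7500 -38.2500; -38.2500 16.7500]
BᵀPA = [0.7500 78.0000; 1.2500 -30.0000]
K = S⁻¹·BᵀPA = [0.6671 1.7569; 1.5981 2.2210]
A−BK = [0.5967 0.9503; -1.8052 -2.8287]
AᵀP(A−BK) = [3.7521 5.9061; 5.9061 9.5912]
P' = Q + AᵀP(A−BK) = [10.0021 9.9061; 9.9061 13.5912]
tr(P') = 23.5932


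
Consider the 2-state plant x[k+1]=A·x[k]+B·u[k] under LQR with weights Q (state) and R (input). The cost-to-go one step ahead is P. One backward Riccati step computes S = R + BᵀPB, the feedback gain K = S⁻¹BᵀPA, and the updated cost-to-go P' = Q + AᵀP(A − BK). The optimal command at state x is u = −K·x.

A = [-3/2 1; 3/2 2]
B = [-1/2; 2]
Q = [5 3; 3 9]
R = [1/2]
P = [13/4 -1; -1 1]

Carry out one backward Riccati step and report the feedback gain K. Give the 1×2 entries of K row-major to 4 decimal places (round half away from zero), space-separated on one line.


1.2564 0.1880

BᵀP = [-3.6250 2.5000]
S = R + BᵀPB = [1/2] + [6.8125] = [7.3125]
BᵀPA = [9.1875 1.3750]
K = S⁻¹·BᵀPA = [1.2564 0.1880]
A−BK = [-0.8718 1.0940; -1.0128 1.6239]
AᵀP(A−BK) = [2.5192 -2.1026; -2.1026 2.9915]
P' = Q + AᵀP(A−BK) = [7.5192 0.8974; 0.8974 11.9915]
tr(P') = 19.5107


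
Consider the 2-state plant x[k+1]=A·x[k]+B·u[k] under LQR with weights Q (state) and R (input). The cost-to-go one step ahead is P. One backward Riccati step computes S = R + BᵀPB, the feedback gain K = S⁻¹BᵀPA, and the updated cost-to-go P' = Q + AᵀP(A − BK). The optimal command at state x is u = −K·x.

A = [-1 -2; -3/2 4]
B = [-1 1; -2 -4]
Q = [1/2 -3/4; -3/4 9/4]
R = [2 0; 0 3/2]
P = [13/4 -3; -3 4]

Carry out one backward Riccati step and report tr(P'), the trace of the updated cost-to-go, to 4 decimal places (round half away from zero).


BᵀP = [2.7500 -5.0000; 15.2500 -19.0000]
S = R + BᵀPB = [2 0; 0 3/2] + [7.2500 22.7500; 22.7500 91.2500] = [9.2500 22.7500; 22.7500 92.7500]
BᵀPA = [4.7500 -25.5000; 13.2500 -106.5000]
K = S⁻¹·BᵀPA = [0.4087 0.1697; 0.0426 -1.1899]
A−BK = [-0.6339 -0.6405; -0.5121 -0.4201]
AᵀP(A−BK) = [0.7440 0.4598; 0.4598 2.6059]
P' = Q + AᵀP(A−BK) = [1.2440 -0.2902; -0.2902 4.8559]
tr(P') = 6.1000

6.1000


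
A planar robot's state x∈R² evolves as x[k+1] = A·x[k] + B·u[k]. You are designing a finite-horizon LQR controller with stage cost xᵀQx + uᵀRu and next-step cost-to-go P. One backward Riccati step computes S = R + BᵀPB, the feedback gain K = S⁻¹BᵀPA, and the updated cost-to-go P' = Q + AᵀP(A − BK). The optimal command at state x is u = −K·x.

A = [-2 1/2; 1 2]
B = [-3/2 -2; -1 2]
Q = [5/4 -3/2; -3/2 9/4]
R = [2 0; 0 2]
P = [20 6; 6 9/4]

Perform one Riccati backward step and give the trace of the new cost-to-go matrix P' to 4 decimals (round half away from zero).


BᵀP = [-36.0000 -11.2500; -28.0000 -7.5000]
S = R + BᵀPB = [2 0; 0 2] + [65.2500 49.5000; 49.5000 41.0000] = [67.2500 49.5000; 49.5000 43.0000]
BᵀPA = [60.7500 -40.5000; 48.5000 -29.0000]
K = S⁻¹·BᵀPA = [0.4790 -0.6931; 0.5764 0.1234]
A−BK = [-0.1285 -0.2928; 0.3262 1.0600]
AᵀP(A−BK) = [1.1903 -0.3817; -0.3817 1.5096]
P' = Q + AᵀP(A−BK) = [2.4403 -1.8817; -1.8817 3.7596]
tr(P') = 6.1999

6.1999


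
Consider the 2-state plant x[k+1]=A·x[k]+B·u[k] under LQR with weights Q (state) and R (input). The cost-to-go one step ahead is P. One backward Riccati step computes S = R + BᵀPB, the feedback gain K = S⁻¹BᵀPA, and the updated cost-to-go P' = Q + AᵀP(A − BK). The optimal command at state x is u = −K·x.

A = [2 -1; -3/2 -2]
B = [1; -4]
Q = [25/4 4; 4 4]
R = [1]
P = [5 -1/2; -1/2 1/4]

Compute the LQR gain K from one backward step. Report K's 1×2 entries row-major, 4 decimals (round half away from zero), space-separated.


1.1607 -0.2857

BᵀP = [7.0000 -1.5000]
S = R + BᵀPB = [1] + [13.0000] = [14.0000]
BᵀPA = [16.2500 -4.0000]
K = S⁻¹·BᵀPA = [1.1607 -0.2857]
A−BK = [0.8393 -0.7143; 3.1429 -3.1429]
AᵀP(A−BK) = [4.7009 -3.3571; -3.3571 2.8571]
P' = Q + AᵀP(A−BK) = [10.9509 0.6429; 0.6429 6.8571]
tr(P') = 17.8080


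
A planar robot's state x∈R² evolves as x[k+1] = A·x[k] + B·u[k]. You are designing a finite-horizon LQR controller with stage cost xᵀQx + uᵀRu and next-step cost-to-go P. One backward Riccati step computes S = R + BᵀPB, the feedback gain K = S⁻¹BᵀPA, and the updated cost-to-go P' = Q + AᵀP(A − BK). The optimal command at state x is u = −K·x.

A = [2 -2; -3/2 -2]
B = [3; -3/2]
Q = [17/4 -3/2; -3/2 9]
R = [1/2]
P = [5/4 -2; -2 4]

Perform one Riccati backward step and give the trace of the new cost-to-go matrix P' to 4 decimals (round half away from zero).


BᵀP = [6.7500 -12.0000]
S = R + BᵀPB = [1/2] + [38.2500] = [38.7500]
BᵀPA = [31.5000 10.5000]
K = S⁻¹·BᵀPA = [0.8129 0.2710]
A−BK = [-0.4387 -2.8129; -0.2806 -1.5935]
AᵀP(A−BK) = [0.3935 0.4645; 0.4645 2.1548]
P' = Q + AᵀP(A−BK) = [4.6435 -1.0355; -1.0355 11.1548]
tr(P') = 15.7984

15.7984


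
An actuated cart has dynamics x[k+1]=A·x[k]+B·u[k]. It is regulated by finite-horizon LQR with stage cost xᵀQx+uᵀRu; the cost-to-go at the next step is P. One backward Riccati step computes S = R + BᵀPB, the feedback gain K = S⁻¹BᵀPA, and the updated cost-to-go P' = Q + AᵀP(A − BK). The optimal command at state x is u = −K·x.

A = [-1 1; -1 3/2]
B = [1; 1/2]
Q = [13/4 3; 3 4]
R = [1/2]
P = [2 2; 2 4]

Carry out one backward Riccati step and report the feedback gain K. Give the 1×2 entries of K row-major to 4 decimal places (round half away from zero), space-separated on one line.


-1.2727 1.6364

BᵀP = [3.0000 4.0000]
S = R + BᵀPB = [1/2] + [5.0000] = [5.5000]
BᵀPA = [-7.0000 9.0000]
K = S⁻¹·BᵀPA = [-1.2727 1.6364]
A−BK = [0.2727 -0.6364; -0.3636 0.6818]
AᵀP(A−BK) = [1.0909 -1.5455; -1.5455 2.2727]
P' = Q + AᵀP(A−BK) = [4.3409 1.4545; 1.4545 6.2727]
tr(P') = 10.6136


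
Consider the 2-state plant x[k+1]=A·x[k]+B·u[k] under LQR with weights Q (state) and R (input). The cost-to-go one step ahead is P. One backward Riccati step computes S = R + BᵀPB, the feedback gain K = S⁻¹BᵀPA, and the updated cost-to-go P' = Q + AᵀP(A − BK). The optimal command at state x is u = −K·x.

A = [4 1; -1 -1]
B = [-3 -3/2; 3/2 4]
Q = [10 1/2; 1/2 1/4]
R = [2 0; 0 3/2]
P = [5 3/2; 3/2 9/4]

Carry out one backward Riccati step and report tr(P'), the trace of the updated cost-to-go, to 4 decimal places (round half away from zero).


BᵀP = [-12.7500 -1.1250; -1.5000 6.7500]
S = R + BᵀPB = [2 0; 0 3/2] + [36.5625 14.6250; 14.6250 29.2500] = [38.5625 14.6250; 14.6250 30.7500]
BᵀPA = [-49.8750 -11.6250; -12.7500 -8.2500]
K = S⁻¹·BᵀPA = [-1.3861 -0.2437; 0.2446 -0.1524]
A−BK = [0.2085 0.0404; 0.1007 -0.0249]
AᵀP(A−BK) = [4.2357 0.6544; 0.6544 0.1601]
P' = Q + AᵀP(A−BK) = [14.2357 1.1544; 1.1544 0.4101]
tr(P') = 14.6459

14.6459


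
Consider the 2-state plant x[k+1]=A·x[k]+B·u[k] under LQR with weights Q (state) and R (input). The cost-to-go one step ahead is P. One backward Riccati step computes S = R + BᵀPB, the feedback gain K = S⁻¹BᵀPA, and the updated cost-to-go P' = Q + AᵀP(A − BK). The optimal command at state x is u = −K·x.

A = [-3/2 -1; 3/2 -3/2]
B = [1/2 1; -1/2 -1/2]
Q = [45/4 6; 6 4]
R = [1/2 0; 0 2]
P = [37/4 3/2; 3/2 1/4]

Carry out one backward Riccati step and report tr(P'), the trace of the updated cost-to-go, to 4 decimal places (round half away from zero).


BᵀP = [3.8750 0.6250; 8.5000 1.3750]
S = R + BᵀPB = [1/2 0; 0 2] + [1.6250 3.5625; 3.5625 7.8125] = [2.1250 3.5625; 3.5625 9.8125]
BᵀPA = [-4.8750 -4.8125; -10.6875 -10.5625]
K = S⁻¹·BᵀPA = [-1.1963 -1.1757; -0.6549 -0.6496]
A−BK = [-0.2470 0.2374; 0.5744 -2.4126]
AᵀP(A−BK) = [1.7944 1.7635; 1.7635 1.7932]
P' = Q + AᵀP(A−BK) = [13.0444 7.7635; 7.7635 5.7932]
tr(P') = 18.8376

18.8376


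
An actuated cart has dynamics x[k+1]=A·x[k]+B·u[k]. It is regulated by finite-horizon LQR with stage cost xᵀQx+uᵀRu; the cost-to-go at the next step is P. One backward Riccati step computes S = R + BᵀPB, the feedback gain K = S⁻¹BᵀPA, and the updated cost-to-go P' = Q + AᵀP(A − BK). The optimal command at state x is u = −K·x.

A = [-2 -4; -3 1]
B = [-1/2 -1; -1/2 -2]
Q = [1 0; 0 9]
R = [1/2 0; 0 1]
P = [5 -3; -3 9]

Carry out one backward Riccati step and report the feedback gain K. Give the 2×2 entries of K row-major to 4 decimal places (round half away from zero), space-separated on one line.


1.1154 6.2692 1.1731 -2.0962

BᵀP = [-1.0000 -3.0000; 1.0000 -15.0000]
S = R + BᵀPB = [1/2 0; 0 1] + [2.0000 7.0000; 7.0000 29.0000] = [2.5000 7.0000; 7.0000 30.0000]
BᵀPA = [11.0000 1.0000; 43.0000 -19.0000]
K = S⁻¹·BᵀPA = [1.1154 6.2692; 1.1731 -2.0962]
A−BK = [-0.2692 -2.9615; -0.0962 -0.0577]
AᵀP(A−BK) = [2.2885 4.1731; 4.1731 66.9038]
P' = Q + AᵀP(A−BK) = [3.2885 4.1731; 4.1731 75.9038]
tr(P') = 79.1923


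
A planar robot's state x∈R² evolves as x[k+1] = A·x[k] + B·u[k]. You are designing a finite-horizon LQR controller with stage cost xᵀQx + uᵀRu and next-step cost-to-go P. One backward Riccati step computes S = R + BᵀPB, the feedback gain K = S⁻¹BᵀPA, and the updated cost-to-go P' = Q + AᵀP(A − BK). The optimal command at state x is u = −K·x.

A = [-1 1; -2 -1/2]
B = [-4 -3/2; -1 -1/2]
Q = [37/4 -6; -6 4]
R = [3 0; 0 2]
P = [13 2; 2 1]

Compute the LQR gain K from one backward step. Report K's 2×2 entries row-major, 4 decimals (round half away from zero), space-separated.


BᵀP = [-54.0000 -9.0000; -20.5000 -3.5000]
S = R + BᵀPB = [3 0; 0 2] + [225.0000 85.5000; 85.5000 32.5000] = [228.0000 85.5000; 85.5000 34.5000]
BᵀPA = [72.0000 -49.5000; 27.5000 -18.7500]
K = S⁻¹·BᵀPA = [0.2389 -0.1883; 0.2051 -0.0769]
A−BK = [0.2632 0.1316; -1.6586 -0.7267]
AᵀP(A−BK) = [2.1606 0.6700; 0.6700 0.4889]
P' = Q + AᵀP(A−BK) = [11.4106 -5.3300; -5.3300 4.4889]
tr(P') = 15.8995

0.2389 -0.1883 0.2051 -0.0769


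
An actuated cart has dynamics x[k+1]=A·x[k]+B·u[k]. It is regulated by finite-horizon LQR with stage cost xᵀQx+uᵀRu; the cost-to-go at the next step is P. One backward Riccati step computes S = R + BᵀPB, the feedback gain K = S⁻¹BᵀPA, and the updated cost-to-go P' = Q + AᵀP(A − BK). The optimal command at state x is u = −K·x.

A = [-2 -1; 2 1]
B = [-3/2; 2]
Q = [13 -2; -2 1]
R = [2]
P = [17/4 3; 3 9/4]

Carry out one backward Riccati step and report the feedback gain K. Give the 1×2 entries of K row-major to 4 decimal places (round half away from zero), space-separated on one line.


0.2927 0.1463

BᵀP = [-0.3750 0.0000]
S = R + BᵀPB = [2] + [0.5625] = [2.5625]
BᵀPA = [0.7500 0.3750]
K = S⁻¹·BᵀPA = [0.2927 0.1463]
A−BK = [-1.5610 -0.7805; 1.4146 0.7073]
AᵀP(A−BK) = [1.7805 0.8902; 0.8902 0.4451]
P' = Q + AᵀP(A−BK) = [14.7805 -1.1098; -1.1098 1.4451]
tr(P') = 16.2256


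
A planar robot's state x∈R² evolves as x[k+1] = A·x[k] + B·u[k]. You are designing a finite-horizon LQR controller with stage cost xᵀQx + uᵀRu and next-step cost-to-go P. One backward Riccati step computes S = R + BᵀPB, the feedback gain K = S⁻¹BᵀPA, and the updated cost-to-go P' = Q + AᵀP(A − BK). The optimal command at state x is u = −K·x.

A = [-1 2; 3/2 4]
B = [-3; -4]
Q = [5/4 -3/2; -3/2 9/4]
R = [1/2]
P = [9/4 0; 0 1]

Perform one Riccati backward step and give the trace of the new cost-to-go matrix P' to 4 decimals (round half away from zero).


9.3044

BᵀP = [-6.7500 -4.0000]
S = R + BᵀPB = [1/2] + [36.2500] = [36.7500]
BᵀPA = [0.7500 -29.5000]
K = S⁻¹·BᵀPA = [0.0204 -0.8027]
A−BK = [-0.9388 -0.4082; 1.5816 0.7891]
AᵀP(A−BK) = [4.4847 2.1020; 2.1020 1.3197]
P' = Q + AᵀP(A−BK) = [5.7347 0.6020; 0.6020 3.5697]
tr(P') = 9.3044


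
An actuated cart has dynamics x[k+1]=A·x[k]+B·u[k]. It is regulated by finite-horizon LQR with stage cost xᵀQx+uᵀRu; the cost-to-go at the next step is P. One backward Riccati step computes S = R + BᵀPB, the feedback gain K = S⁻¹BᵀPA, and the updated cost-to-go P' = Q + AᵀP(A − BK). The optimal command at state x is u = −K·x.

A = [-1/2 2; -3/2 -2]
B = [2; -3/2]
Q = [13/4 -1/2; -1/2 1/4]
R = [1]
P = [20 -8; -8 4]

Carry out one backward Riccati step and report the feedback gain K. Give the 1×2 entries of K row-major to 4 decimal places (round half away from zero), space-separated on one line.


BᵀP = [52.0000 -22.0000]
S = R + BᵀPB = [1] + [137.0000] = [138.0000]
BᵀPA = [7.0000 148.0000]
K = S⁻¹·BᵀPA = [0.0507 1.0725]
A−BK = [-0.6014 -0.1449; -1.4239 -0.3913]
AᵀP(A−BK) = [1.6449 0.4928; 0.4928 1.2754]
P' = Q + AᵀP(A−BK) = [4.8949 -0.0072; -0.0072 1.5254]
tr(P') = 6.4203

0.0507 1.0725


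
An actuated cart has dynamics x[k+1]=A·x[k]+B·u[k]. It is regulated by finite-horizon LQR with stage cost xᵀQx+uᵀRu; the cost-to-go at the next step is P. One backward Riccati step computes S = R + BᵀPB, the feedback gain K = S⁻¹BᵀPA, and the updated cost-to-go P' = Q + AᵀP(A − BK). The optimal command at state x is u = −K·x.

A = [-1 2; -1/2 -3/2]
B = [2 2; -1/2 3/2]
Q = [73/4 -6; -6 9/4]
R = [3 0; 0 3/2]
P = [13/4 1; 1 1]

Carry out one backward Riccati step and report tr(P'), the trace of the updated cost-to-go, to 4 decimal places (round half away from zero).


23.2051

BᵀP = [6.0000 1.5000; 8.0000 3.5000]
S = R + BᵀPB = [3 0; 0 3/2] + [11.2500 14.2500; 14.2500 21.2500] = [14.2500 14.2500; 14.2500 22.7500]
BᵀPA = [-6.7500 9.7500; -9.7500 10.7500]
K = S⁻¹·BᵀPA = [-0.1207 0.5666; -0.3529 0.1176]
A−BK = [-0.0526 0.6316; -0.0310 -1.3932]
AᵀP(A−BK) = [0.2438 -0.2786; -0.2786 2.4613]
P' = Q + AᵀP(A−BK) = [18.4938 -6.2786; -6.2786 4.7113]
tr(P') = 23.2051


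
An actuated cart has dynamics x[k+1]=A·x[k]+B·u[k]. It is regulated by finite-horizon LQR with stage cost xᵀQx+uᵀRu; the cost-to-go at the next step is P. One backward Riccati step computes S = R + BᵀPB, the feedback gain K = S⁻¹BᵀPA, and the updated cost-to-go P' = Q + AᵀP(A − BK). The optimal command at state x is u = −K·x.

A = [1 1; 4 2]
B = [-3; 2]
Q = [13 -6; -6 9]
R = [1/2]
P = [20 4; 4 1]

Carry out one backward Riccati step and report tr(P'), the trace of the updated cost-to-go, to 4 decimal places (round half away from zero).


30.0147

BᵀP = [-52.0000 -10.0000]
S = R + BᵀPB = [1/2] + [136.0000] = [136.5000]
BᵀPA = [-92.0000 -72.0000]
K = S⁻¹·BᵀPA = [-0.6740 -0.5275]
A−BK = [-1.0220 -0.5824; 5.3480 3.0549]
AᵀP(A−BK) = [5.9927 3.4725; 3.4725 2.0220]
P' = Q + AᵀP(A−BK) = [18.9927 -2.5275; -2.5275 11.0220]
tr(P') = 30.0147


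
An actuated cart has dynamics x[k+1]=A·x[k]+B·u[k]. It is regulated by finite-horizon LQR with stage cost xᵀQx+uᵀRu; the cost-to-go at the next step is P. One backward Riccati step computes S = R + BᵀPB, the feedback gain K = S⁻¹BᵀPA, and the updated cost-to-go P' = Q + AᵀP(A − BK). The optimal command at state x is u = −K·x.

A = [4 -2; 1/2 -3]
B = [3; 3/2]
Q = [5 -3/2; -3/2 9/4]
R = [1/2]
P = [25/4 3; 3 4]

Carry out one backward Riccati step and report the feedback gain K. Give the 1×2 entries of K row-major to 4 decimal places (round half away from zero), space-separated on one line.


BᵀP = [23.2500 15.0000]
S = R + BᵀPB = [1/2] + [92.2500] = [92.7500]
BᵀPA = [100.5000 -91.5000]
K = S⁻¹·BᵀPA = [1.0836 -0.9865]
A−BK = [0.7493 0.9596; -1.1253 -1.5202]
AᵀP(A−BK) = [4.1024 4.1456; 4.1456 6.7332]
P' = Q + AᵀP(A−BK) = [9.1024 2.6456; 2.6456 8.9832]
tr(P') = 18.0856

1.0836 -0.9865


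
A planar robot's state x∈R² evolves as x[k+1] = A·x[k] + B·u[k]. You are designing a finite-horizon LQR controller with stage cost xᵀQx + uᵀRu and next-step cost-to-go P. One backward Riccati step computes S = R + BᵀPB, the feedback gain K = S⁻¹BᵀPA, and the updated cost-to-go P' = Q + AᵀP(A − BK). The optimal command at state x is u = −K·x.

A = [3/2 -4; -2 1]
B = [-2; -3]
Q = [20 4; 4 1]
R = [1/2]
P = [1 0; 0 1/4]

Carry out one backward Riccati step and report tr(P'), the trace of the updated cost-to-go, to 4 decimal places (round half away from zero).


BᵀP = [-2.0000 -0.7500]
S = R + BᵀPB = [1/2] + [6.2500] = [6.7500]
BᵀPA = [-1.5000 7.2500]
K = S⁻¹·BᵀPA = [-0.2222 1.0741]
A−BK = [1.0556 -1.8519; -2.6667 4.2222]
AᵀP(A−BK) = [2.9167 -4.8889; -4.8889 8.4630]
P' = Q + AᵀP(A−BK) = [22.9167 -0.8889; -0.8889 9.4630]
tr(P') = 32.3796

32.3796


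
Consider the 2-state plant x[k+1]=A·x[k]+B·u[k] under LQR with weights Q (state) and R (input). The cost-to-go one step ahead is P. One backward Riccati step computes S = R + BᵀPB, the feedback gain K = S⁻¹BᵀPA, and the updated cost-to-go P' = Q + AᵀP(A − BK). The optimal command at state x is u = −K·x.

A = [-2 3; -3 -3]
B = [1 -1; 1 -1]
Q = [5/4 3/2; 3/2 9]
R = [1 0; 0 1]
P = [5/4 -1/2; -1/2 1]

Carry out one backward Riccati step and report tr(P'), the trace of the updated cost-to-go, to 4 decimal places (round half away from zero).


BᵀP = [0.7500 0.5000; -0.7500 -0.5000]
S = R + BᵀPB = [1 0; 0 1] + [1.2500 -1.2500; -1.2500 1.2500] = [2.2500 -1.2500; -1.2500 2.2500]
BᵀPA = [-3.0000 0.7500; 3.0000 -0.7500]
K = S⁻¹·BᵀPA = [-0.8571 0.2143; 0.8571 -0.2143]
A−BK = [-0.2857 2.5714; -1.2857 -3.4286]
AᵀP(A−BK) = [2.8571 4.2857; 4.2857 28.9286]
P' = Q + AᵀP(A−BK) = [4.1071 5.7857; 5.7857 37.9286]
tr(P') = 42.0357

42.0357


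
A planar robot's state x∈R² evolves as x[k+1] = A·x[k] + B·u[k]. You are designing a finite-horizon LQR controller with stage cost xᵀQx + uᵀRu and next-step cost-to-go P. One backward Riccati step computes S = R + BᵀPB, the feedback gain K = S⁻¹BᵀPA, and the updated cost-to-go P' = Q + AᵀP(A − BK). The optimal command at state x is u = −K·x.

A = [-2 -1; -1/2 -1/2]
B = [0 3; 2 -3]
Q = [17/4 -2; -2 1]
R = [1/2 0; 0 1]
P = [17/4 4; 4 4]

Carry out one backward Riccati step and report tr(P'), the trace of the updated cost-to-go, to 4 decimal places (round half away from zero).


BᵀP = [8.0000 8.0000; 0.7500 0.0000]
S = R + BᵀPB = [1/2 0; 0 1] + [16.0000 0.0000; 0.0000 2.2500] = [16.5000 0.0000; 0.0000 3.2500]
BᵀPA = [-20.0000 -12.0000; -1.5000 -0.7500]
K = S⁻¹·BᵀPA = [-1.2121 -0.7273; -0.4615 -0.2308]
A−BK = [-0.6154 -0.3077; 0.5396 0.2622]
AᵀP(A−BK) = [1.0653 0.6084; 0.6084 0.3497]
P' = Q + AᵀP(A−BK) = [5.3153 -1.3916; -1.3916 1.3497]
tr(P') = 6.6649

6.6649


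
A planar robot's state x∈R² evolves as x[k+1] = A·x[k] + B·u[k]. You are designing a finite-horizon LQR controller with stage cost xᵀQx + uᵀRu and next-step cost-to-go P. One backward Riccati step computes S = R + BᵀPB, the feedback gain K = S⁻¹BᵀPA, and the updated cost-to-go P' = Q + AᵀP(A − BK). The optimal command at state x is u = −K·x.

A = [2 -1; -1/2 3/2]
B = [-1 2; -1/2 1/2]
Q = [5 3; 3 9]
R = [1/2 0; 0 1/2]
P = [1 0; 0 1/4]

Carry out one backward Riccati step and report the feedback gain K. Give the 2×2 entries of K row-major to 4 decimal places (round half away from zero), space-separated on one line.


BᵀP = [-1.0000 -0.1250; 2.0000 0.1250]
S = R + BᵀPB = [1/2 0; 0 1/2] + [1.0625 -2.0625; -2.0625 4.0625] = [1.5625 -2.0625; -2.0625 4.5625]
BᵀPA = [-1.9375 0.8125; 3.9375 -1.8125]
K = S⁻¹·BᵀPA = [-0.2500 -0.0109; 0.7500 -0.4022]
A−BK = [0.2500 -0.2065; -1.0000 1.6957]
AᵀP(A−BK) = [0.6250 -0.6250; -0.6250 0.8424]
P' = Q + AᵀP(A−BK) = [5.6250 2.3750; 2.3750 9.8424]
tr(P') = 15.4674

-0.2500 -0.0109 0.7500 -0.4022


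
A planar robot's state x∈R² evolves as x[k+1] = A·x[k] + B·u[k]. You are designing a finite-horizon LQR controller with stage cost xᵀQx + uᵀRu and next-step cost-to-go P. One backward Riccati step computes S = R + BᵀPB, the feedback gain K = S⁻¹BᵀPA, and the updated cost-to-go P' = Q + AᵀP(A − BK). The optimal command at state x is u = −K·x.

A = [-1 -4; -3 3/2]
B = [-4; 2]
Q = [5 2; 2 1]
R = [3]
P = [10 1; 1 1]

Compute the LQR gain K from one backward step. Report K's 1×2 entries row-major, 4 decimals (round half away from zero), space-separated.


0.2914 0.9868

BᵀP = [-38.0000 -2.0000]
S = R + BᵀPB = [3] + [148.0000] = [151.0000]
BᵀPA = [44.0000 149.0000]
K = S⁻¹·BᵀPA = [0.2914 0.9868]
A−BK = [0.1656 -0.0530; -3.5828 -0.4735]
AᵀP(A−BK) = [12.1788 2.5828; 2.5828 3.2235]
P' = Q + AᵀP(A−BK) = [17.1788 4.5828; 4.5828 4.2235]
tr(P') = 21.4023


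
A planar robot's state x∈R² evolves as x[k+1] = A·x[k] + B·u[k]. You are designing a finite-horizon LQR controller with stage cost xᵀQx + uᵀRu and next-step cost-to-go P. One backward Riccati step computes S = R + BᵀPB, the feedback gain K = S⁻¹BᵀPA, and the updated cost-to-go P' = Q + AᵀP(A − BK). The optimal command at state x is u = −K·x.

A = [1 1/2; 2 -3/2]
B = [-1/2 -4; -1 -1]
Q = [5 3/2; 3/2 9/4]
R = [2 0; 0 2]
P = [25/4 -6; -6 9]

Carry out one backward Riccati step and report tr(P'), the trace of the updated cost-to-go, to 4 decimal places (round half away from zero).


BᵀP = [2.8750 -6.0000; -19.0000 15.0000]
S = R + BᵀPB = [2 0; 0 2] + [4.5625 -5.5000; -5.5000 61.0000] = [6.5625 -5.5000; -5.5000 63.0000]
BᵀPA = [-9.1250 10.4375; 11.0000 -32.0000]
K = S⁻¹·BᵀPA = [-1.3424 1.2567; 0.0574 -0.3982]
A−BK = [0.5585 -0.4645; 0.7151 -0.6415]
AᵀP(A−BK) = [5.3694 -5.0269; -5.0269 4.9523]
P' = Q + AᵀP(A−BK) = [10.3694 -3.5269; -3.5269 7.2023]
tr(P') = 17.5717

17.5717


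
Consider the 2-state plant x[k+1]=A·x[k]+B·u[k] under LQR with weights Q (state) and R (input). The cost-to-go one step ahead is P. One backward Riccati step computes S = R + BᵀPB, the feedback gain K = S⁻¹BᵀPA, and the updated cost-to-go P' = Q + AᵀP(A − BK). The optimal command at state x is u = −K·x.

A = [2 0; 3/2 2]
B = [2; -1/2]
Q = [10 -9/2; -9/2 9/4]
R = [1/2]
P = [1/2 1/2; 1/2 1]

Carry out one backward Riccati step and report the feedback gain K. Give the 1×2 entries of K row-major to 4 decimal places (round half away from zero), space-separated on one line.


BᵀP = [0.7500 0.5000]
S = R + BᵀPB = [1/2] + [1.2500] = [1.7500]
BᵀPA = [2.2500 1.0000]
K = S⁻¹·BᵀPA = [1.2857 0.5714]
A−BK = [-0.5714 -1.1429; 2.1429 2.2857]
AᵀP(A−BK) = [4.3571 3.7143; 3.7143 3.4286]
P' = Q + AᵀP(A−BK) = [14.3571 -0.7857; -0.7857 5.6786]
tr(P') = 20.0357

1.2857 0.5714


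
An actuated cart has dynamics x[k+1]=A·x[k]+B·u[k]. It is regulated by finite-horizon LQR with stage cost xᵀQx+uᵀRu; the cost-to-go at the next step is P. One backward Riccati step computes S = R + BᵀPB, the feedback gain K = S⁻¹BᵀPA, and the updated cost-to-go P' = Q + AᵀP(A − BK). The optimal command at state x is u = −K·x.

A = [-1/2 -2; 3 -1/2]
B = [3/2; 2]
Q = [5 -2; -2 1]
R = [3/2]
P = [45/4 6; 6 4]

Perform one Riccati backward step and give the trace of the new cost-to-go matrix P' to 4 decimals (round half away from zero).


12.1606

BᵀP = [28.8750 17.0000]
S = R + BᵀPB = [3/2] + [77.3125] = [78.8125]
BᵀPA = [36.5625 -66.2500]
K = S⁻¹·BᵀPA = [0.4639 -0.8406]
A−BK = [-1.1959 -0.7391; 2.0722 1.1812]
AᵀP(A−BK) = [3.8505 1.4845; 1.4845 2.3101]
P' = Q + AᵀP(A−BK) = [8.8505 -0.5155; -0.5155 3.3101]
tr(P') = 12.1606


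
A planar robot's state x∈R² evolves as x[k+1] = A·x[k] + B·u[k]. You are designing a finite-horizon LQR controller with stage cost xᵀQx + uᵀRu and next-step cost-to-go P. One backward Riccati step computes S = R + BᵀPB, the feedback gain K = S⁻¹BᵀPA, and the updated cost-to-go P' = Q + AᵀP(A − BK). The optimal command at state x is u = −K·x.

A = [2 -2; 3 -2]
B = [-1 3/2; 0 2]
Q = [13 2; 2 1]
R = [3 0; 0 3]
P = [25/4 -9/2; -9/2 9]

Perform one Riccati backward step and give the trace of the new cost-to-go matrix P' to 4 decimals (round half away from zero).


23.2638

BᵀP = [-6.2500 4.5000; 0.3750 11.2500]
S = R + BᵀPB = [3 0; 0 3] + [6.2500 -0.3750; -0.3750 23.0625] = [9.2500 -0.3750; -0.3750 26.0625]
BᵀPA = [1.0000 3.5000; 34.5000 -23.2500]
K = S⁻¹·BᵀPA = [0.1619 0.3424; 1.3261 -0.8872]
A−BK = [0.1728 -0.3268; 0.3479 -0.2257]
AᵀP(A−BK) = [6.0887 -3.7354; -3.7354 3.1751]
P' = Q + AᵀP(A−BK) = [19.0887 -1.7354; -1.7354 4.1751]
tr(P') = 23.2638


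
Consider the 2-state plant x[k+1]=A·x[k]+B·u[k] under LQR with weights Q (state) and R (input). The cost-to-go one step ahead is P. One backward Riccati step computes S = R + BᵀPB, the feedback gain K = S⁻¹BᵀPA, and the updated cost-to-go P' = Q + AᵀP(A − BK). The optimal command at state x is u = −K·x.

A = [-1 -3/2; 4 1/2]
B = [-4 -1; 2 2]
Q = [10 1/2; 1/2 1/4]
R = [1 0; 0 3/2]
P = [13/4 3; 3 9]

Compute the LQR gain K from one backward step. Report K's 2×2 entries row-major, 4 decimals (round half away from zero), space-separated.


-0.2403 0.3962 2.1501 -0.1445

BᵀP = [-7.0000 6.0000; 2.7500 15.0000]
S = R + BᵀPB = [1 0; 0 3/2] + [40.0000 19.0000; 19.0000 27.2500] = [41.0000 19.0000; 19.0000 28.7500]
BᵀPA = [31.0000 13.5000; 57.2500 3.3750]
K = S⁻¹·BᵀPA = [-0.2403 0.3962; 2.1501 -0.1445]
A−BK = [0.1889 -0.0596; 0.1804 -0.0035]
AᵀP(A−BK) = [7.6055 -0.6376; -0.6376 0.2012]
P' = Q + AᵀP(A−BK) = [17.6055 -0.1376; -0.1376 0.4512]
tr(P') = 18.0567


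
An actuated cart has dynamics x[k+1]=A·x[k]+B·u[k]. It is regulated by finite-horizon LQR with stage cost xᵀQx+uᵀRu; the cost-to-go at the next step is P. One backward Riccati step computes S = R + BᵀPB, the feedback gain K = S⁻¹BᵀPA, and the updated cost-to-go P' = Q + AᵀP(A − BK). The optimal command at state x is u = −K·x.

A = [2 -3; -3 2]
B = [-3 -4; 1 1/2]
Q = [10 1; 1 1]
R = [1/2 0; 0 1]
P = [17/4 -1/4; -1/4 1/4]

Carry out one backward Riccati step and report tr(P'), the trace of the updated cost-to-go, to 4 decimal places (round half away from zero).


13.1146

BᵀP = [-13.0000 1.0000; -17.1250 1.1250]
S = R + BᵀPB = [1/2 0; 0 1] + [40.0000 52.5000; 52.5000 69.0625] = [40.5000 52.5000; 52.5000 70.0625]
BᵀPA = [-29.0000 41.0000; -37.6250 53.6250]
K = S⁻¹·BᵀPA = [-0.6951 0.7043; -0.0161 0.2376]
A−BK = [-0.1499 0.0634; -2.2968 1.1769]
AᵀP(A−BK) = [1.4840 -0.8843; -0.8843 0.6305]
P' = Q + AᵀP(A−BK) = [11.4840 0.1157; 0.1157 1.6305]
tr(P') = 13.1146


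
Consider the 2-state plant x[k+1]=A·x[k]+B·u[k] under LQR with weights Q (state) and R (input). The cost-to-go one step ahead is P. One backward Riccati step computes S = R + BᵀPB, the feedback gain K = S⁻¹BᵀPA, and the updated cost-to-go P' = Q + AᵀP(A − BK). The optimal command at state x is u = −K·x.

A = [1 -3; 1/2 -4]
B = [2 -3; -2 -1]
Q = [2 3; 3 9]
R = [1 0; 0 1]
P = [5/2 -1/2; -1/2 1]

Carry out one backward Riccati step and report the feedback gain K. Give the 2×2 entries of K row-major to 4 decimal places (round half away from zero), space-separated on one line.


BᵀP = [6.0000 -3.0000; -7.0000 0.5000]
S = R + BᵀPB = [1 0; 0 1] + [18.0000 -15.0000; -15.0000 20.5000] = [19.0000 -15.0000; -15.0000 21.5000]
BᵀPA = [4.5000 -6.0000; -6.7500 19.0000]
K = S⁻¹·BᵀPA = [-0.0245 0.8501; -0.3311 1.4768]
A−BK = [0.0559 -0.2698; 0.1199 -0.8229]
AᵀP(A−BK) = [0.1257 -0.6069; -0.6069 3.5409]
P' = Q + AᵀP(A−BK) = [2.1257 2.3931; 2.3931 12.5409]
tr(P') = 14.6666

-0.0245 0.8501 -0.3311 1.4768


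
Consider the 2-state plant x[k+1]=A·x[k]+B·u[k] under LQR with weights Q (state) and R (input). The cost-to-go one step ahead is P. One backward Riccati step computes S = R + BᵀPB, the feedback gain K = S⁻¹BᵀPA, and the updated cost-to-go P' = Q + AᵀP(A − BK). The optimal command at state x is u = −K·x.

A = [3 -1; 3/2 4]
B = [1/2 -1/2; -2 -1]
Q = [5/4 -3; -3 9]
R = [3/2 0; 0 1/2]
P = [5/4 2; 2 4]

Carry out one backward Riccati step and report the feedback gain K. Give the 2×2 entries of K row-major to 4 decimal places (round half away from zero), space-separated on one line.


BᵀP = [-3.3750 -7.0000; -2.6250 -5.0000]
S = R + BᵀPB = [3/2 0; 0 1/2] + [12.3125 8.6875; 8.6875 6.3125] = [13.8125 8.6875; 8.6875 6.8125]
BᵀPA = [-20.6250 -24.6250; -15.3750 -17.3750]
K = S⁻¹·BᵀPA = [-0.3725 -0.9027; -1.7819 -1.3993]
A−BK = [2.2953 -1.2483; -1.0268 0.7953]
AᵀP(A−BK) = [3.1711 1.1174; 1.1174 2.7081]
P' = Q + AᵀP(A−BK) = [4.4211 -1.8826; -1.8826 11.7081]
tr(P') = 16.1292

-0.3725 -0.9027 -1.7819 -1.3993


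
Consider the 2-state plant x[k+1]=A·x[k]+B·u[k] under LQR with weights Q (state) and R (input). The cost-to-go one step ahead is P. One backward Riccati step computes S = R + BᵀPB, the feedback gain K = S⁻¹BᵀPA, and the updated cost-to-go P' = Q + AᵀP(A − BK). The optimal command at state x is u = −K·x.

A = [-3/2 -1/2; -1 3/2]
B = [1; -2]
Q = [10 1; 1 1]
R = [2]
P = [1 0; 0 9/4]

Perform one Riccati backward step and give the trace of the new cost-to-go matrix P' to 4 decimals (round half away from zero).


15.6823

BᵀP = [1.0000 -4.5000]
S = R + BᵀPB = [2] + [10.0000] = [12.0000]
BᵀPA = [3.0000 -7.2500]
K = S⁻¹·BᵀPA = [0.2500 -0.6042]
A−BK = [-1.7500 0.1042; -0.5000 0.2917]
AᵀP(A−BK) = [3.7500 -0.8125; -0.8125 0.9323]
P' = Q + AᵀP(A−BK) = [13.7500 0.1875; 0.1875 1.9323]
tr(P') = 15.6823


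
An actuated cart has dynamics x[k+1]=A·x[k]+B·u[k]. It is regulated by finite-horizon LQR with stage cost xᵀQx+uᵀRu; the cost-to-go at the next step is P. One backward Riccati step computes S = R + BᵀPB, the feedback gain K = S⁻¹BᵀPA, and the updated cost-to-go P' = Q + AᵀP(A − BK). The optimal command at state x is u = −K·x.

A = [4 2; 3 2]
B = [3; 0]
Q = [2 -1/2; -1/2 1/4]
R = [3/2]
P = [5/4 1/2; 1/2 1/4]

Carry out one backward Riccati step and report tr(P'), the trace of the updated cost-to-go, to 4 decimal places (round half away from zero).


8.0294

BᵀP = [3.7500 1.5000]
S = R + BᵀPB = [3/2] + [11.2500] = [12.7500]
BᵀPA = [19.5000 10.5000]
K = S⁻¹·BᵀPA = [1.5294 0.8235]
A−BK = [-0.5882 -0.4706; 3.0000 2.0000]
AᵀP(A−BK) = [4.4265 2.4412; 2.4412 1.3529]
P' = Q + AᵀP(A−BK) = [6.4265 1.9412; 1.9412 1.6029]
tr(P') = 8.0294


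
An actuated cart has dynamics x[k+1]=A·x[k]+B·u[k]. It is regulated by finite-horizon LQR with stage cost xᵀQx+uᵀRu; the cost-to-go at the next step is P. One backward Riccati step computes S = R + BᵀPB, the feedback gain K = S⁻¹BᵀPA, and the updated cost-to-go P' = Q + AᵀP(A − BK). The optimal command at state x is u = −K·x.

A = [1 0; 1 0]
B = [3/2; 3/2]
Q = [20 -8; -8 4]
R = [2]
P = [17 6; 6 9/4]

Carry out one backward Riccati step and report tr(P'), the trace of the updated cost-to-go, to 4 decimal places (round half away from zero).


BᵀP = [34.5000 12.3750]
S = R + BᵀPB = [2] + [70.3125] = [72.3125]
BᵀPA = [46.8750 0.0000]
K = S⁻¹·BᵀPA = [0.6482 0.0000]
A−BK = [0.0277 0.0000; 0.0277 0.0000]
AᵀP(A−BK) = [0.8643 0.0000; 0.0000 0.0000]
P' = Q + AᵀP(A−BK) = [20.8643 -8.0000; -8.0000 4.0000]
tr(P') = 24.8643

24.8643
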